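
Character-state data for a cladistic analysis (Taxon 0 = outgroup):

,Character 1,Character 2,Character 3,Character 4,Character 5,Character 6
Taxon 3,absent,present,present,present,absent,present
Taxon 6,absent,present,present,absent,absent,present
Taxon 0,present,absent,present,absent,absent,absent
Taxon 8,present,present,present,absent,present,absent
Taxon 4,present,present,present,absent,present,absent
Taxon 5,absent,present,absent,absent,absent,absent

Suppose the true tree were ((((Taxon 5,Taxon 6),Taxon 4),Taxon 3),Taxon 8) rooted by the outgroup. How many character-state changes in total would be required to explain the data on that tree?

9

Map each character onto ((((Taxon 5,Taxon 6),Taxon 4),Taxon 3),Taxon 8) (rooted by Taxon 0) and count the minimum state changes it requires (Fitch parsimony):
Character 1: 2; Character 2: 1; Character 3: 1; Character 4: 1; Character 5: 2; Character 6: 2.
Total tree length = 9.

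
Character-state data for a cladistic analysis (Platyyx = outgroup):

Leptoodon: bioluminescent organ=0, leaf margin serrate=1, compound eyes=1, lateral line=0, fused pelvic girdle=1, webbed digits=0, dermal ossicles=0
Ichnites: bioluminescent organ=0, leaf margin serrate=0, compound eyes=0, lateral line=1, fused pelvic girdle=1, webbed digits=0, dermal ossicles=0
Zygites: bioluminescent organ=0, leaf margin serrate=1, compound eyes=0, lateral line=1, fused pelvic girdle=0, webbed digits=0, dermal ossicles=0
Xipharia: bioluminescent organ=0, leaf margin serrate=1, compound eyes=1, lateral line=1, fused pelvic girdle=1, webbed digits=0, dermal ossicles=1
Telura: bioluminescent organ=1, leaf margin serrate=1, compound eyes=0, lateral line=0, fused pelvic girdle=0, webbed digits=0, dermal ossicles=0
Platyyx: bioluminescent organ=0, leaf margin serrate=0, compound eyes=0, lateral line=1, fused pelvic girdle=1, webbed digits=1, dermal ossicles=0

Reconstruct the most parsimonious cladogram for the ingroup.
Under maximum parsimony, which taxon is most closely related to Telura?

Zygites

Character polarity is set by the outgroup: the derived state is whichever differs from the outgroup's state, so for lateral line, fused pelvic girdle, webbed digits the derived state is '0', and for the remaining characters it is '1'.
bioluminescent organ (derived state '1') is unique to Telura (autapomorphy; uninformative for grouping).
leaf margin serrate: derived state '1' in Leptoodon, Telura, Xipharia, and Zygites only — synapomorphy for {Leptoodon, Telura, Xipharia, Zygites}.
compound eyes: derived state '1' in Leptoodon and Xipharia only — synapomorphy for {Leptoodon, Xipharia}.
lateral line groups Leptoodon and Telura, which is incompatible with the clades supported by the remaining characters; treating it as convergent (homoplasy) costs fewer steps than any alternative tree.
fused pelvic girdle (derived state '0') is shared by Telura and Zygites — a synapomorphy uniting that clade.
All ingroup taxa share the derived state '0' for webbed digits; it defines the ingroup but does not resolve relationships within it.
dermal ossicles (derived state '1') is unique to Xipharia (autapomorphy; uninformative for grouping).
Most parsimonious ingroup topology: (((Telura,Zygites),(Xipharia,Leptoodon)),Ichnites).
Telura and Zygites form a cherry on this tree, so they are sister taxa.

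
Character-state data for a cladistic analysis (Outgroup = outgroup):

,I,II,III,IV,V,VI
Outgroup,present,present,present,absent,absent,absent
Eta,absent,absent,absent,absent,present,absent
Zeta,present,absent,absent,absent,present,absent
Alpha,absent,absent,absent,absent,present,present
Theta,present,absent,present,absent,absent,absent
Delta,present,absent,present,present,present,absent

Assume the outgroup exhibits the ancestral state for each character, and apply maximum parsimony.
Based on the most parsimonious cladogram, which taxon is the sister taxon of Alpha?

Character polarity is set by the outgroup: the derived state is whichever differs from the outgroup's state, so for I, II, III the derived state is 'absent', and for the remaining characters it is 'present'.
I: derived state 'absent' in Alpha and Eta only — synapomorphy for {Alpha, Eta}.
II (derived state 'absent') is shared by all ingroup taxa — unites the whole ingroup.
III (derived state 'absent') is shared by Alpha, Eta, and Zeta — a synapomorphy uniting that clade.
IV: derived state 'present' in Delta only — an autapomorphy, so it tells us nothing about relationships among taxa.
V: derived state 'present' in Alpha, Delta, Eta, and Zeta only — synapomorphy for {Alpha, Delta, Eta, Zeta}.
VI: derived state 'present' in Alpha only — an autapomorphy, so it tells us nothing about relationships among taxa.
Most parsimonious ingroup topology: ((((Eta,Alpha),Zeta),Delta),Theta).
Alpha and Eta form a cherry on this tree, so they are sister taxa.

Eta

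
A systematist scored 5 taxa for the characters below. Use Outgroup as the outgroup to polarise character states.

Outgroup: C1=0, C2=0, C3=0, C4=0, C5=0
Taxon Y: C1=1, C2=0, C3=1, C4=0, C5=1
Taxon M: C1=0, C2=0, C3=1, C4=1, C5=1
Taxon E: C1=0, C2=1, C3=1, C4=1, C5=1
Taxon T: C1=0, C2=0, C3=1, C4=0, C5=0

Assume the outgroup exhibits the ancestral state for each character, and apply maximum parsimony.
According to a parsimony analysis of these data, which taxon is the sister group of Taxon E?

The outgroup has state '0' for every character, so '1' is the derived state throughout.
C1 (derived state '1') is unique to Taxon Y (autapomorphy; uninformative for grouping).
C2 (derived state '1') is unique to Taxon E (autapomorphy; uninformative for grouping).
C3 (derived state '1') is shared by all ingroup taxa — unites the whole ingroup.
C4 (derived state '1') is shared by Taxon E and Taxon M — a synapomorphy uniting that clade.
C5: derived state '1' in Taxon E, Taxon M, and Taxon Y only — synapomorphy for {Taxon E, Taxon M, Taxon Y}.
Most parsimonious ingroup topology: ((Taxon Y,(Taxon M,Taxon E)),Taxon T).
Taxon E and Taxon M form a cherry on this tree, so they are sister taxa.

Taxon M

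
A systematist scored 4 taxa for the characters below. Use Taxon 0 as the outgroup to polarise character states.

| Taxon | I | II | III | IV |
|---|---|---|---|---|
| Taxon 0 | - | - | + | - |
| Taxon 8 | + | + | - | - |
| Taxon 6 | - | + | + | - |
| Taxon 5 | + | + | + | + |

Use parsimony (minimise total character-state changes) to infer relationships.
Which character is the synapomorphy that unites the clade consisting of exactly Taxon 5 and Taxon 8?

Character polarity is set by the outgroup: the derived state is whichever differs from the outgroup's state, so for III the derived state is '-', and for the remaining characters it is '+'.
Only Taxon 5 and Taxon 8 show the derived state '+' for I, supporting them as a clade.
II (derived state '+') is shared by all ingroup taxa — unites the whole ingroup.
III: derived state '-' in Taxon 8 only — an autapomorphy, so it tells us nothing about relationships among taxa.
IV (derived state '+') is unique to Taxon 5 (autapomorphy; uninformative for grouping).
Most parsimonious ingroup topology: ((Taxon 8,Taxon 5),Taxon 6).
The clade {Taxon 5, Taxon 8} is supported by I: its derived state '+' occurs in exactly those taxa and in no other taxon (including the outgroup).

I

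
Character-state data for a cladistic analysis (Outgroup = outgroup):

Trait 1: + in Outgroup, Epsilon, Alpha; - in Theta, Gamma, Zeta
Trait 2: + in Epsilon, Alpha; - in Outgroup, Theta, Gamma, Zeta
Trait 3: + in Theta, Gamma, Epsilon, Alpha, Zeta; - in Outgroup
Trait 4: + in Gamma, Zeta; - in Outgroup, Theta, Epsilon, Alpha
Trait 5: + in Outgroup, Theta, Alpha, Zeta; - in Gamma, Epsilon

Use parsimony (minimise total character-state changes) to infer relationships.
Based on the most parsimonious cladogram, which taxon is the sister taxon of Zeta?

Gamma

Character polarity is set by the outgroup: the derived state is whichever differs from the outgroup's state, so for Trait 1, Trait 5 the derived state is '-', and for the remaining characters it is '+'.
Only Gamma, Theta, and Zeta show the derived state '-' for Trait 1, supporting them as a clade.
Trait 2: derived state '+' in Alpha and Epsilon only — synapomorphy for {Alpha, Epsilon}.
All ingroup taxa share the derived state '+' for Trait 3; it defines the ingroup but does not resolve relationships within it.
Only Gamma and Zeta show the derived state '+' for Trait 4, supporting them as a clade.
Trait 5 groups Epsilon and Gamma, which is incompatible with the clades supported by the remaining characters; treating it as convergent (homoplasy) costs fewer steps than any alternative tree.
Most parsimonious ingroup topology: ((Theta,(Gamma,Zeta)),(Epsilon,Alpha)).
Zeta and Gamma form a cherry on this tree, so they are sister taxa.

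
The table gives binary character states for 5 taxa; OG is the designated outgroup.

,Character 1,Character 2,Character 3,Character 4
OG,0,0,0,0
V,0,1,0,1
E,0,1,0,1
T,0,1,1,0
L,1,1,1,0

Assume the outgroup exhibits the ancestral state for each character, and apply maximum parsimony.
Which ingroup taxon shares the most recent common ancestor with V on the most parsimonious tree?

The outgroup has state '0' for every character, so '1' is the derived state throughout.
Character 1 (derived state '1') is unique to L (autapomorphy; uninformative for grouping).
All ingroup taxa share the derived state '1' for Character 2; it defines the ingroup but does not resolve relationships within it.
Only L and T show the derived state '1' for Character 3, supporting them as a clade.
Only E and V show the derived state '1' for Character 4, supporting them as a clade.
Most parsimonious ingroup topology: ((V,E),(T,L)).
V and E form a cherry on this tree, so they are sister taxa.

E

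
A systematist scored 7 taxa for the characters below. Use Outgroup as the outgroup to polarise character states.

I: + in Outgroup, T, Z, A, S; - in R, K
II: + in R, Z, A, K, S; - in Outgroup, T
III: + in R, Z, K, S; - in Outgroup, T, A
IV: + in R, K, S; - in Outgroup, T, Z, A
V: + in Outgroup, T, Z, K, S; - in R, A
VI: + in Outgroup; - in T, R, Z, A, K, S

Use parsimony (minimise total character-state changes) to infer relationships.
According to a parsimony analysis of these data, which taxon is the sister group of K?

Character polarity is set by the outgroup: the derived state is whichever differs from the outgroup's state, so for I, V, VI the derived state is '-', and for the remaining characters it is '+'.
I: derived state '-' in K and R only — synapomorphy for {K, R}.
II (derived state '+') is shared by A, K, R, S, and Z — a synapomorphy uniting that clade.
III (derived state '+') is shared by K, R, S, and Z — a synapomorphy uniting that clade.
Only K, R, and S show the derived state '+' for IV, supporting them as a clade.
V (state '-') occurs in A and R but conflicts with the nesting implied by the other characters — most parsimoniously interpreted as homoplasy.
All ingroup taxa share the derived state '-' for VI; it defines the ingroup but does not resolve relationships within it.
Most parsimonious ingroup topology: (T,((((R,K),S),Z),A)).
K and R form a cherry on this tree, so they are sister taxa.

R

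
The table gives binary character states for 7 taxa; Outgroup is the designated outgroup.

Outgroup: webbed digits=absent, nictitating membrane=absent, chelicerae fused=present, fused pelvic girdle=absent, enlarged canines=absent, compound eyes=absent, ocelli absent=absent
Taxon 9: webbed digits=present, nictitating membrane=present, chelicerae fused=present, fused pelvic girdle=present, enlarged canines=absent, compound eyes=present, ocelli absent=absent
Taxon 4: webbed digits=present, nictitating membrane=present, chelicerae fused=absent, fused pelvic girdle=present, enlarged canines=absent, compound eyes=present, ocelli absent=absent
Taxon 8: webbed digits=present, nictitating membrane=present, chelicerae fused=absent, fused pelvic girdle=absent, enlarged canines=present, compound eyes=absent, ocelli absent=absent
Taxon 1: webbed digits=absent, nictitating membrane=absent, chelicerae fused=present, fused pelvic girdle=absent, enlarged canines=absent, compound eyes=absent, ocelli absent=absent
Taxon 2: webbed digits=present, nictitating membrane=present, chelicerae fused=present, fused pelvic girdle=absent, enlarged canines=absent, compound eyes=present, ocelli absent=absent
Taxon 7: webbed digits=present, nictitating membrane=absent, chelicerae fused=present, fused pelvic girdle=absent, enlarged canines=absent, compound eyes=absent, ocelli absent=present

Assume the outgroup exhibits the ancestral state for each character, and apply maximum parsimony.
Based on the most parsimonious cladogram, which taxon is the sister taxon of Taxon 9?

Taxon 4

Character polarity is set by the outgroup: the derived state is whichever differs from the outgroup's state, so for chelicerae fused the derived state is 'absent', and for the remaining characters it is 'present'.
Only Taxon 2, Taxon 4, Taxon 7, Taxon 8, and Taxon 9 show the derived state 'present' for webbed digits, supporting them as a clade.
nictitating membrane (derived state 'present') is shared by Taxon 2, Taxon 4, Taxon 8, and Taxon 9 — a synapomorphy uniting that clade.
chelicerae fused groups Taxon 4 and Taxon 8, which is incompatible with the clades supported by the remaining characters; treating it as convergent (homoplasy) costs fewer steps than any alternative tree.
Only Taxon 4 and Taxon 9 show the derived state 'present' for fused pelvic girdle, supporting them as a clade.
enlarged canines: derived state 'present' in Taxon 8 only — an autapomorphy, so it tells us nothing about relationships among taxa.
compound eyes: derived state 'present' in Taxon 2, Taxon 4, and Taxon 9 only — synapomorphy for {Taxon 2, Taxon 4, Taxon 9}.
ocelli absent (derived state 'present') is unique to Taxon 7 (autapomorphy; uninformative for grouping).
Most parsimonious ingroup topology: (((((Taxon 9,Taxon 4),Taxon 2),Taxon 8),Taxon 7),Taxon 1).
Taxon 9 and Taxon 4 form a cherry on this tree, so they are sister taxa.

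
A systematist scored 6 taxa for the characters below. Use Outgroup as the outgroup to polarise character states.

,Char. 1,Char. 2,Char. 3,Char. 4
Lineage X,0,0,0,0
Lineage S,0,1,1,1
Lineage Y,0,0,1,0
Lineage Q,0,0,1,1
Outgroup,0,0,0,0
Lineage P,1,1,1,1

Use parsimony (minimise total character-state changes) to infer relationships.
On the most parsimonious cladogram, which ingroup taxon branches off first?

Lineage X

The outgroup has state '0' for every character, so '1' is the derived state throughout.
Char. 1 (derived state '1') is unique to Lineage P (autapomorphy; uninformative for grouping).
Char. 2 (derived state '1') is shared by Lineage P and Lineage S — a synapomorphy uniting that clade.
Only Lineage P, Lineage Q, Lineage S, and Lineage Y show the derived state '1' for Char. 3, supporting them as a clade.
Only Lineage P, Lineage Q, and Lineage S show the derived state '1' for Char. 4, supporting them as a clade.
Most parsimonious ingroup topology: ((((Lineage S,Lineage P),Lineage Q),Lineage Y),Lineage X).
Lineage X is sister to the clade containing all other ingroup taxa, so it is the earliest-diverging (most basal) ingroup lineage.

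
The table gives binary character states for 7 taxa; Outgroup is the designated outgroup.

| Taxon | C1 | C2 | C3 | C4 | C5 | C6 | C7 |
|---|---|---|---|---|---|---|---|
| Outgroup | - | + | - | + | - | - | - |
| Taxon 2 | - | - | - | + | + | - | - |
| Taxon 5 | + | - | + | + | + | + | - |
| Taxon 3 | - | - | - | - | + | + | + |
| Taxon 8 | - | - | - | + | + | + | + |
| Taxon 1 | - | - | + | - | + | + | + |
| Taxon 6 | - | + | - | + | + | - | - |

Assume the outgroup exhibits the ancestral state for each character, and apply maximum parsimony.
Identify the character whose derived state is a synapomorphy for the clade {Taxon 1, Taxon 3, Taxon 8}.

C7

Character polarity is set by the outgroup: the derived state is whichever differs from the outgroup's state, so for C2, C4 the derived state is '-', and for the remaining characters it is '+'.
C1 (derived state '+') is unique to Taxon 5 (autapomorphy; uninformative for grouping).
Only Taxon 1, Taxon 2, Taxon 3, Taxon 5, and Taxon 8 show the derived state '-' for C2, supporting them as a clade.
C3 (state '+') occurs in Taxon 1 and Taxon 5 but conflicts with the nesting implied by the other characters — most parsimoniously interpreted as homoplasy.
C4 (derived state '-') is shared by Taxon 1 and Taxon 3 — a synapomorphy uniting that clade.
C5 (derived state '+') is shared by all ingroup taxa — unites the whole ingroup.
C6 (derived state '+') is shared by Taxon 1, Taxon 3, Taxon 5, and Taxon 8 — a synapomorphy uniting that clade.
C7: derived state '+' in Taxon 1, Taxon 3, and Taxon 8 only — synapomorphy for {Taxon 1, Taxon 3, Taxon 8}.
Most parsimonious ingroup topology: ((Taxon 2,(Taxon 5,((Taxon 3,Taxon 1),Taxon 8))),Taxon 6).
The clade {Taxon 1, Taxon 3, Taxon 8} is supported by C7: its derived state '+' occurs in exactly those taxa and in no other taxon (including the outgroup).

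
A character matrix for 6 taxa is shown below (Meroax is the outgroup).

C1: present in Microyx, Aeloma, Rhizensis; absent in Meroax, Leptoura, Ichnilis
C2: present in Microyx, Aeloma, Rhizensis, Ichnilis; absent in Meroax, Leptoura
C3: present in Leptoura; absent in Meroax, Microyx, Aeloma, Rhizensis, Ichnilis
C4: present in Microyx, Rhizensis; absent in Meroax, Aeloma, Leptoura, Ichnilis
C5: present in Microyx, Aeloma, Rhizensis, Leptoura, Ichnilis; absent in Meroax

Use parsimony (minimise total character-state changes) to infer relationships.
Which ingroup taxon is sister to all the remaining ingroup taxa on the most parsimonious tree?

The outgroup has state 'absent' for every character, so 'present' is the derived state throughout.
C1: derived state 'present' in Aeloma, Microyx, and Rhizensis only — synapomorphy for {Aeloma, Microyx, Rhizensis}.
C2: derived state 'present' in Aeloma, Ichnilis, Microyx, and Rhizensis only — synapomorphy for {Aeloma, Ichnilis, Microyx, Rhizensis}.
C3: derived state 'present' in Leptoura only — an autapomorphy, so it tells us nothing about relationships among taxa.
Only Microyx and Rhizensis show the derived state 'present' for C4, supporting them as a clade.
C5 (derived state 'present') is shared by all ingroup taxa — unites the whole ingroup.
Most parsimonious ingroup topology: ((((Microyx,Rhizensis),Aeloma),Ichnilis),Leptoura).
Leptoura is sister to the clade containing all other ingroup taxa, so it is the earliest-diverging (most basal) ingroup lineage.

Leptoura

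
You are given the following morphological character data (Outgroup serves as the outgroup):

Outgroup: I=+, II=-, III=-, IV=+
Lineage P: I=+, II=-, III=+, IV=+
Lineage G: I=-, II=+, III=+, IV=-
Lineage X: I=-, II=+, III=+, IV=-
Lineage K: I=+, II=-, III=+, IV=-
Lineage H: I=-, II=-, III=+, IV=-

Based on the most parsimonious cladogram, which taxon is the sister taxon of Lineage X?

Lineage G

Character polarity is set by the outgroup: the derived state is whichever differs from the outgroup's state, so for I, IV the derived state is '-', and for the remaining characters it is '+'.
I (derived state '-') is shared by Lineage G, Lineage H, and Lineage X — a synapomorphy uniting that clade.
II (derived state '+') is shared by Lineage G and Lineage X — a synapomorphy uniting that clade.
All ingroup taxa share the derived state '+' for III; it defines the ingroup but does not resolve relationships within it.
IV (derived state '-') is shared by Lineage G, Lineage H, Lineage K, and Lineage X — a synapomorphy uniting that clade.
Most parsimonious ingroup topology: (Lineage P,(((Lineage G,Lineage X),Lineage H),Lineage K)).
Lineage X and Lineage G form a cherry on this tree, so they are sister taxa.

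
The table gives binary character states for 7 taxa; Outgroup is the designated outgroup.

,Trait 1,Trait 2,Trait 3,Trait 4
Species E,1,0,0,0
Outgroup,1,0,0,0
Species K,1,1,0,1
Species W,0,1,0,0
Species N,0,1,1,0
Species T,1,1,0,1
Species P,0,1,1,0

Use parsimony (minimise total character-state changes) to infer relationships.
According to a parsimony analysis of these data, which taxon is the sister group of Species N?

Species P

Character polarity is set by the outgroup: the derived state is whichever differs from the outgroup's state, so for Trait 1 the derived state is '0', and for the remaining characters it is '1'.
Only Species N, Species P, and Species W show the derived state '0' for Trait 1, supporting them as a clade.
Trait 2 (derived state '1') is shared by Species K, Species N, Species P, Species T, and Species W — a synapomorphy uniting that clade.
Trait 3 (derived state '1') is shared by Species N and Species P — a synapomorphy uniting that clade.
Trait 4 (derived state '1') is shared by Species K and Species T — a synapomorphy uniting that clade.
Most parsimonious ingroup topology: (((Species T,Species K),(Species W,(Species P,Species N))),Species E).
Species N and Species P form a cherry on this tree, so they are sister taxa.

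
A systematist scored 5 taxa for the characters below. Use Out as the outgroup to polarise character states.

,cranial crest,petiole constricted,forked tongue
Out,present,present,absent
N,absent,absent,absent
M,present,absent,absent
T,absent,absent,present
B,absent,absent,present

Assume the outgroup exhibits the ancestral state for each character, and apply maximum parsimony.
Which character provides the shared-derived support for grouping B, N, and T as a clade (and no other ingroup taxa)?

cranial crest

Character polarity is set by the outgroup: the derived state is whichever differs from the outgroup's state, so for cranial crest, petiole constricted the derived state is 'absent', and for the remaining characters it is 'present'.
Only B, N, and T show the derived state 'absent' for cranial crest, supporting them as a clade.
All ingroup taxa share the derived state 'absent' for petiole constricted; it defines the ingroup but does not resolve relationships within it.
forked tongue (derived state 'present') is shared by B and T — a synapomorphy uniting that clade.
Most parsimonious ingroup topology: ((N,(T,B)),M).
The clade {B, N, T} is supported by cranial crest: its derived state 'absent' occurs in exactly those taxa and in no other taxon (including the outgroup).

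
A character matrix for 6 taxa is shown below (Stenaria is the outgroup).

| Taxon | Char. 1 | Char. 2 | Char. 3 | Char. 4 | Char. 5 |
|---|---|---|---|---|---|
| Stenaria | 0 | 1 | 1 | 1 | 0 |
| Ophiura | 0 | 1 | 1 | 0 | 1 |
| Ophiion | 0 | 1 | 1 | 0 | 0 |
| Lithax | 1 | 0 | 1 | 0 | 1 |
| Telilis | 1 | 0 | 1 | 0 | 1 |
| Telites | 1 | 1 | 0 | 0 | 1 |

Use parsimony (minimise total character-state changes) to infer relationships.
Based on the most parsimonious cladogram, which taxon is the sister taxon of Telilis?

Character polarity is set by the outgroup: the derived state is whichever differs from the outgroup's state, so for Char. 2, Char. 3, Char. 4 the derived state is '0', and for the remaining characters it is '1'.
Char. 1 (derived state '1') is shared by Lithax, Telilis, and Telites — a synapomorphy uniting that clade.
Char. 2 (derived state '0') is shared by Lithax and Telilis — a synapomorphy uniting that clade.
Char. 3: derived state '0' in Telites only — an autapomorphy, so it tells us nothing about relationships among taxa.
All ingroup taxa share the derived state '0' for Char. 4; it defines the ingroup but does not resolve relationships within it.
Char. 5 (derived state '1') is shared by Lithax, Ophiura, Telilis, and Telites — a synapomorphy uniting that clade.
Most parsimonious ingroup topology: ((((Telilis,Lithax),Telites),Ophiura),Ophiion).
Telilis and Lithax form a cherry on this tree, so they are sister taxa.

Lithax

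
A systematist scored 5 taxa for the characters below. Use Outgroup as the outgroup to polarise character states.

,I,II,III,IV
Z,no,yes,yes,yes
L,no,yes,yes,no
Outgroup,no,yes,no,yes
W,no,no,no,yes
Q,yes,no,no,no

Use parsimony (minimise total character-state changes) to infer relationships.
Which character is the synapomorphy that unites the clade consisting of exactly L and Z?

Character polarity is set by the outgroup: the derived state is whichever differs from the outgroup's state, so for II, IV the derived state is 'no', and for the remaining characters it is 'yes'.
I (derived state 'yes') is unique to Q (autapomorphy; uninformative for grouping).
II (derived state 'no') is shared by Q and W — a synapomorphy uniting that clade.
III: derived state 'yes' in L and Z only — synapomorphy for {L, Z}.
IV (state 'no') occurs in L and Q but conflicts with the nesting implied by the other characters — most parsimoniously interpreted as homoplasy.
Most parsimonious ingroup topology: ((L,Z),(Q,W)).
The clade {L, Z} is supported by III: its derived state 'yes' occurs in exactly those taxa and in no other taxon (including the outgroup).

III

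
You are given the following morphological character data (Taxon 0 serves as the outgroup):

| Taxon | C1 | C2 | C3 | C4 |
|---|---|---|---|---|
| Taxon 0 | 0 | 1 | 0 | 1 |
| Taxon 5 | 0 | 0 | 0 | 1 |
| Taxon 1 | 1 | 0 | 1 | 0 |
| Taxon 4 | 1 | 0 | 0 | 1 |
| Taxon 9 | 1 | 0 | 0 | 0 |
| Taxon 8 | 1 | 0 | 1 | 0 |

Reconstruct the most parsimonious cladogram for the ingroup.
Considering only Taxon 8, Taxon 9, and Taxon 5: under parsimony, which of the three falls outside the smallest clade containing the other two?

Taxon 5

Character polarity is set by the outgroup: the derived state is whichever differs from the outgroup's state, so for C2, C4 the derived state is '0', and for the remaining characters it is '1'.
Only Taxon 1, Taxon 4, Taxon 8, and Taxon 9 show the derived state '1' for C1, supporting them as a clade.
C2 (derived state '0') is shared by all ingroup taxa — unites the whole ingroup.
C3: derived state '1' in Taxon 1 and Taxon 8 only — synapomorphy for {Taxon 1, Taxon 8}.
Only Taxon 1, Taxon 8, and Taxon 9 show the derived state '0' for C4, supporting them as a clade.
Most parsimonious ingroup topology: (Taxon 5,(((Taxon 1,Taxon 8),Taxon 9),Taxon 4)).
Taxon 8 and Taxon 9 share a more recent common ancestor with each other than either does with Taxon 5, so Taxon 5 is the least closely related of the three.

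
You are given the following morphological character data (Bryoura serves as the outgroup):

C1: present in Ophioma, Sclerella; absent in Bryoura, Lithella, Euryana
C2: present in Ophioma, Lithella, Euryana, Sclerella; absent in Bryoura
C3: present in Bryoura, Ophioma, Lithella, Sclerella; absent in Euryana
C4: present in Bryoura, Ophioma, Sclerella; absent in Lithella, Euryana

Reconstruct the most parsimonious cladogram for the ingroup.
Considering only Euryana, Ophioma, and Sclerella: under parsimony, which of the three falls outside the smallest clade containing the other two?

Euryana

Character polarity is set by the outgroup: the derived state is whichever differs from the outgroup's state, so for C3, C4 the derived state is 'absent', and for the remaining characters it is 'present'.
C1: derived state 'present' in Ophioma and Sclerella only — synapomorphy for {Ophioma, Sclerella}.
All ingroup taxa share the derived state 'present' for C2; it defines the ingroup but does not resolve relationships within it.
C3: derived state 'absent' in Euryana only — an autapomorphy, so it tells us nothing about relationships among taxa.
C4: derived state 'absent' in Euryana and Lithella only — synapomorphy for {Euryana, Lithella}.
Most parsimonious ingroup topology: ((Ophioma,Sclerella),(Lithella,Euryana)).
Sclerella and Ophioma share a more recent common ancestor with each other than either does with Euryana, so Euryana is the least closely related of the three.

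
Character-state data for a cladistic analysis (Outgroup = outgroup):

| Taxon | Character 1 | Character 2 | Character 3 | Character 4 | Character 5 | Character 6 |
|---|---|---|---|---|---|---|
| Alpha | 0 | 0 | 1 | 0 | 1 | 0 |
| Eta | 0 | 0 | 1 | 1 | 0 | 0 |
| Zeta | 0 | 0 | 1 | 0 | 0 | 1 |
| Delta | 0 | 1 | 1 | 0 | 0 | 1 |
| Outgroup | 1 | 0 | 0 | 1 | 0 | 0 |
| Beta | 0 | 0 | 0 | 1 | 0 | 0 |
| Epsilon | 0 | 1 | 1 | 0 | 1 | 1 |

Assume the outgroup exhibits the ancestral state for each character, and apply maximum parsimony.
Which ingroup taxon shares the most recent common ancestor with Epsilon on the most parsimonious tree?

Delta

Character polarity is set by the outgroup: the derived state is whichever differs from the outgroup's state, so for Character 1, Character 4 the derived state is '0', and for the remaining characters it is '1'.
Character 1 (derived state '0') is shared by all ingroup taxa — unites the whole ingroup.
Character 2 (derived state '1') is shared by Delta and Epsilon — a synapomorphy uniting that clade.
Only Alpha, Delta, Epsilon, Eta, and Zeta show the derived state '1' for Character 3, supporting them as a clade.
Character 4 (derived state '0') is shared by Alpha, Delta, Epsilon, and Zeta — a synapomorphy uniting that clade.
Character 5 groups Alpha and Epsilon, which is incompatible with the clades supported by the remaining characters; treating it as convergent (homoplasy) costs fewer steps than any alternative tree.
Character 6: derived state '1' in Delta, Epsilon, and Zeta only — synapomorphy for {Delta, Epsilon, Zeta}.
Most parsimonious ingroup topology: (((Alpha,(Zeta,(Delta,Epsilon))),Eta),Beta).
Epsilon and Delta form a cherry on this tree, so they are sister taxa.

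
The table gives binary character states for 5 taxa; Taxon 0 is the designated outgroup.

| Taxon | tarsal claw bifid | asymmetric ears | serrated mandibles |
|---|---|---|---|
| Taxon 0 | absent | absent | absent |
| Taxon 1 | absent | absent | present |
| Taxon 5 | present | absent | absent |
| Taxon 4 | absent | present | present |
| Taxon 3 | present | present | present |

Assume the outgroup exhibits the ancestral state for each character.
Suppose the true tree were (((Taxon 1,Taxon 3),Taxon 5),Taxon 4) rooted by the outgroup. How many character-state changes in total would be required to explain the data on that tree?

6

Map each character onto (((Taxon 1,Taxon 3),Taxon 5),Taxon 4) (rooted by Taxon 0) and count the minimum state changes it requires (Fitch parsimony):
tarsal claw bifid: 2; asymmetric ears: 2; serrated mandibles: 2.
Total tree length = 6.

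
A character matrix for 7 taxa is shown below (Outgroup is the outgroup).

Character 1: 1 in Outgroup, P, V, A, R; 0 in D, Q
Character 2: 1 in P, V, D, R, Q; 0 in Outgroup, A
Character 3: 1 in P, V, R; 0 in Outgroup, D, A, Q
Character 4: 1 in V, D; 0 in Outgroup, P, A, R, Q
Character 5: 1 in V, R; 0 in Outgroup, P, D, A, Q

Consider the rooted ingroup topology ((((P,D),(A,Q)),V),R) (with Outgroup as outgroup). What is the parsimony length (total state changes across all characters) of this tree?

Map each character onto ((((P,D),(A,Q)),V),R) (rooted by Outgroup) and count the minimum state changes it requires (Fitch parsimony):
Character 1: 2; Character 2: 2; Character 3: 3; Character 4: 2; Character 5: 2.
Total tree length = 11.

11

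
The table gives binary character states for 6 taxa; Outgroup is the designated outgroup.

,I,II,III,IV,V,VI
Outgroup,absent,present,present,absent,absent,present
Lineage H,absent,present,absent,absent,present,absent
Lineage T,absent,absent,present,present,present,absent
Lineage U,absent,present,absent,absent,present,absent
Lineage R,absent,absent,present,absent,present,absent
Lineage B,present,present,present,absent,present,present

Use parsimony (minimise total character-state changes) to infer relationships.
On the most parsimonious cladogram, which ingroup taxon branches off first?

Character polarity is set by the outgroup: the derived state is whichever differs from the outgroup's state, so for II, III, VI the derived state is 'absent', and for the remaining characters it is 'present'.
I (derived state 'present') is unique to Lineage B (autapomorphy; uninformative for grouping).
II: derived state 'absent' in Lineage R and Lineage T only — synapomorphy for {Lineage R, Lineage T}.
III (derived state 'absent') is shared by Lineage H and Lineage U — a synapomorphy uniting that clade.
IV: derived state 'present' in Lineage T only — an autapomorphy, so it tells us nothing about relationships among taxa.
V (derived state 'present') is shared by all ingroup taxa — unites the whole ingroup.
VI: derived state 'absent' in Lineage H, Lineage R, Lineage T, and Lineage U only — synapomorphy for {Lineage H, Lineage R, Lineage T, Lineage U}.
Most parsimonious ingroup topology: (((Lineage T,Lineage R),(Lineage H,Lineage U)),Lineage B).
Lineage B is sister to the clade containing all other ingroup taxa, so it is the earliest-diverging (most basal) ingroup lineage.

Lineage B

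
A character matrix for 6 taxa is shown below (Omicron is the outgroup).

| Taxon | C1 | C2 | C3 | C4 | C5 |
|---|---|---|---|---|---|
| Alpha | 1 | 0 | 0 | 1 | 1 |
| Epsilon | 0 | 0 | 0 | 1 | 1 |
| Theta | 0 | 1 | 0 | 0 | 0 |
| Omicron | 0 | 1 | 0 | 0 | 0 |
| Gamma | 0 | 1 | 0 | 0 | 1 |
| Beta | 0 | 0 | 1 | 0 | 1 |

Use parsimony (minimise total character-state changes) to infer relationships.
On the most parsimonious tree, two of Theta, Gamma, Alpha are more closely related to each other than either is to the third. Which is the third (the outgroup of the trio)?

Character polarity is set by the outgroup: the derived state is whichever differs from the outgroup's state, so for C2 the derived state is '0', and for the remaining characters it is '1'.
C1: derived state '1' in Alpha only — an autapomorphy, so it tells us nothing about relationships among taxa.
Only Alpha, Beta, and Epsilon show the derived state '0' for C2, supporting them as a clade.
C3 (derived state '1') is unique to Beta (autapomorphy; uninformative for grouping).
C4 (derived state '1') is shared by Alpha and Epsilon — a synapomorphy uniting that clade.
C5 (derived state '1') is shared by Alpha, Beta, Epsilon, and Gamma — a synapomorphy uniting that clade.
Most parsimonious ingroup topology: ((((Alpha,Epsilon),Beta),Gamma),Theta).
Gamma and Alpha share a more recent common ancestor with each other than either does with Theta, so Theta is the least closely related of the three.

Theta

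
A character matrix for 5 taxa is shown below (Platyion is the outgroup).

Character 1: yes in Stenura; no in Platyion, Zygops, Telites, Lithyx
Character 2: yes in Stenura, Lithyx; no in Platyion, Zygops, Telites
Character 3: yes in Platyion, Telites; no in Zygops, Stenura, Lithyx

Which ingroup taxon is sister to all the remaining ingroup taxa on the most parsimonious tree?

Character polarity is set by the outgroup: the derived state is whichever differs from the outgroup's state, so for Character 3 the derived state is 'no', and for the remaining characters it is 'yes'.
Character 1: derived state 'yes' in Stenura only — an autapomorphy, so it tells us nothing about relationships among taxa.
Only Lithyx and Stenura show the derived state 'yes' for Character 2, supporting them as a clade.
Character 3 (derived state 'no') is shared by Lithyx, Stenura, and Zygops — a synapomorphy uniting that clade.
Most parsimonious ingroup topology: ((Zygops,(Stenura,Lithyx)),Telites).
Telites is sister to the clade containing all other ingroup taxa, so it is the earliest-diverging (most basal) ingroup lineage.

Telites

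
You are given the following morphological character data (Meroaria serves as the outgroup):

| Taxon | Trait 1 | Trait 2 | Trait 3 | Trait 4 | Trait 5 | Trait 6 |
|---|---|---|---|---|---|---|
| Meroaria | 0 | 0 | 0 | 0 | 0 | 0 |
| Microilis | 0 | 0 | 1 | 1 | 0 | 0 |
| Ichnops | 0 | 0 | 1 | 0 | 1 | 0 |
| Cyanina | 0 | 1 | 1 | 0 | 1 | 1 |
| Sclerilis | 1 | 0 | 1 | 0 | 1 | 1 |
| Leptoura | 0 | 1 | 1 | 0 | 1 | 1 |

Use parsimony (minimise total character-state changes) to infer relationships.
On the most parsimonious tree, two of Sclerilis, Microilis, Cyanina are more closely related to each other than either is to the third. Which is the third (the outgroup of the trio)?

The outgroup has state '0' for every character, so '1' is the derived state throughout.
Trait 1 (derived state '1') is unique to Sclerilis (autapomorphy; uninformative for grouping).
Trait 2 (derived state '1') is shared by Cyanina and Leptoura — a synapomorphy uniting that clade.
All ingroup taxa share the derived state '1' for Trait 3; it defines the ingroup but does not resolve relationships within it.
Trait 4 (derived state '1') is unique to Microilis (autapomorphy; uninformative for grouping).
Only Cyanina, Ichnops, Leptoura, and Sclerilis show the derived state '1' for Trait 5, supporting them as a clade.
Trait 6: derived state '1' in Cyanina, Leptoura, and Sclerilis only — synapomorphy for {Cyanina, Leptoura, Sclerilis}.
Most parsimonious ingroup topology: (Microilis,(Ichnops,((Cyanina,Leptoura),Sclerilis))).
Sclerilis and Cyanina share a more recent common ancestor with each other than either does with Microilis, so Microilis is the least closely related of the three.

Microilis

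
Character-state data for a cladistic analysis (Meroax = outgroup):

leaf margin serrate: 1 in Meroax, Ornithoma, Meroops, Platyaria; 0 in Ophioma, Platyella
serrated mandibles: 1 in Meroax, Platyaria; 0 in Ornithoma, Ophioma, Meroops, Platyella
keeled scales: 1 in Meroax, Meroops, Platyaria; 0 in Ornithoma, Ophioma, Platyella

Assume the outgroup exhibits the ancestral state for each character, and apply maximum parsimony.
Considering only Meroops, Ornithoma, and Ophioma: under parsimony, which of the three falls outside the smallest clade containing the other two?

The outgroup has state '1' for every character, so '0' is the derived state throughout.
leaf margin serrate (derived state '0') is shared by Ophioma and Platyella — a synapomorphy uniting that clade.
serrated mandibles (derived state '0') is shared by Meroops, Ophioma, Ornithoma, and Platyella — a synapomorphy uniting that clade.
keeled scales: derived state '0' in Ophioma, Ornithoma, and Platyella only — synapomorphy for {Ophioma, Ornithoma, Platyella}.
Most parsimonious ingroup topology: (Platyaria,(Meroops,(Ornithoma,(Ophioma,Platyella)))).
Ophioma and Ornithoma share a more recent common ancestor with each other than either does with Meroops, so Meroops is the least closely related of the three.

Meroops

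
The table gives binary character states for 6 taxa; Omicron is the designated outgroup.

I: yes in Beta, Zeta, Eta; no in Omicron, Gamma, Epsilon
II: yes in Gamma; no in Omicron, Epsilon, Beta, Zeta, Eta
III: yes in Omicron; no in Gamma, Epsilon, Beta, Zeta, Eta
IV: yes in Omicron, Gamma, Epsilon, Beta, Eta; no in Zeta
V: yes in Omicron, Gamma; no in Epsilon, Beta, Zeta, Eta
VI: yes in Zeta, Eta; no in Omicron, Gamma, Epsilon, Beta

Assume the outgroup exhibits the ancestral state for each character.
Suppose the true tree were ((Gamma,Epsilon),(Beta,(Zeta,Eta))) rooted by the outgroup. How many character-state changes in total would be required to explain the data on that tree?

7

Map each character onto ((Gamma,Epsilon),(Beta,(Zeta,Eta))) (rooted by Omicron) and count the minimum state changes it requires (Fitch parsimony):
I: 1; II: 1; III: 1; IV: 1; V: 2; VI: 1.
Total tree length = 7.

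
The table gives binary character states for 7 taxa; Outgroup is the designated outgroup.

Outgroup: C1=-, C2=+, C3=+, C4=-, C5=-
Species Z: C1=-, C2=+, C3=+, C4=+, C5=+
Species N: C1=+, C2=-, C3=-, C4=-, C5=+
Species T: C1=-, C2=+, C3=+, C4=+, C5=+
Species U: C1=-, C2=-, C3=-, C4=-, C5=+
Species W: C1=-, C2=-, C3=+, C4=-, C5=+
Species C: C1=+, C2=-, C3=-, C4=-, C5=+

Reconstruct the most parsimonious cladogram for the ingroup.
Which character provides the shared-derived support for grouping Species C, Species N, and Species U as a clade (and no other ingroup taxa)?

C3

Character polarity is set by the outgroup: the derived state is whichever differs from the outgroup's state, so for C2, C3 the derived state is '-', and for the remaining characters it is '+'.
Only Species C and Species N show the derived state '+' for C1, supporting them as a clade.
C2: derived state '-' in Species C, Species N, Species U, and Species W only — synapomorphy for {Species C, Species N, Species U, Species W}.
C3: derived state '-' in Species C, Species N, and Species U only — synapomorphy for {Species C, Species N, Species U}.
Only Species T and Species Z show the derived state '+' for C4, supporting them as a clade.
C5 (derived state '+') is shared by all ingroup taxa — unites the whole ingroup.
Most parsimonious ingroup topology: ((Species Z,Species T),(((Species N,Species C),Species U),Species W)).
The clade {Species C, Species N, Species U} is supported by C3: its derived state '-' occurs in exactly those taxa and in no other taxon (including the outgroup).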